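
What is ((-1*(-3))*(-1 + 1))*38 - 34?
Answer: -34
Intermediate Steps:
((-1*(-3))*(-1 + 1))*38 - 34 = (3*0)*38 - 34 = 0*38 - 34 = 0 - 34 = -34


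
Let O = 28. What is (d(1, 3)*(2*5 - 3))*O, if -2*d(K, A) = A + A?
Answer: -588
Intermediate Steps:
d(K, A) = -A (d(K, A) = -(A + A)/2 = -A)
(d(1, 3)*(2*5 - 3))*O = ((-1*3)*(2*5 - 3))*28 = -3*(10 - 3)*28 = -3*7*28 = -21*28 = -588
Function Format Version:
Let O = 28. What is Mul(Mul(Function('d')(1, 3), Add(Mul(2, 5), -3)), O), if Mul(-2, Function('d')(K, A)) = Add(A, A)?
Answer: -588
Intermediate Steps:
Function('d')(K, A) = Mul(-1, A) (Function('d')(K, A) = Mul(Rational(-1, 2), Add(A, A)) = Mul(Rational(-1, 2), Mul(2, A)) = Mul(-1, A))
Mul(Mul(Function('d')(1, 3), Add(Mul(2, 5), -3)), O) = Mul(Mul(Mul(-1, 3), Add(Mul(2, 5), -3)), 28) = Mul(Mul(-3, Add(10, -3)), 28) = Mul(Mul(-3, 7), 28) = Mul(-21, 28) = -588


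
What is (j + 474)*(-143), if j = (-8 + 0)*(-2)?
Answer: -70070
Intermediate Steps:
j = 16 (j = -8*(-2) = 16)
(j + 474)*(-143) = (16 + 474)*(-143) = 490*(-143) = -70070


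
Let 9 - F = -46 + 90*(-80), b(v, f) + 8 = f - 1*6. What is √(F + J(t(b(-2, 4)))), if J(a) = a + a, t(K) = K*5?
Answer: 3*√795 ≈ 84.587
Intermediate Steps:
b(v, f) = -14 + f (b(v, f) = -8 + (f - 1*6) = -8 + (f - 6) = -8 + (-6 + f) = -14 + f)
t(K) = 5*K
F = 7255 (F = 9 - (-46 + 90*(-80)) = 9 - (-46 - 7200) = 9 - 1*(-7246) = 9 + 7246 = 7255)
J(a) = 2*a
√(F + J(t(b(-2, 4)))) = √(7255 + 2*(5*(-14 + 4))) = √(7255 + 2*(5*(-10))) = √(7255 + 2*(-50)) = √(7255 - 100) = √7155 = 3*√795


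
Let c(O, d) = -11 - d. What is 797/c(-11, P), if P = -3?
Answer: -797/8 ≈ -99.625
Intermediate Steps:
797/c(-11, P) = 797/(-11 - 1*(-3)) = 797/(-11 + 3) = 797/(-8) = 797*(-⅛) = -797/8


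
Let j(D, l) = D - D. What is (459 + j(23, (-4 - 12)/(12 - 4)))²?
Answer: 210681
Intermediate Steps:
j(D, l) = 0
(459 + j(23, (-4 - 12)/(12 - 4)))² = (459 + 0)² = 459² = 210681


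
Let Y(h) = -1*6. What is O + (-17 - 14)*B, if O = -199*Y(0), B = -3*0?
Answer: 1194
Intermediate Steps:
Y(h) = -6
B = 0
O = 1194 (O = -199*(-6) = 1194)
O + (-17 - 14)*B = 1194 + (-17 - 14)*0 = 1194 - 31*0 = 1194 + 0 = 1194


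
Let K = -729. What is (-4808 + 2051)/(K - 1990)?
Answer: 2757/2719 ≈ 1.0140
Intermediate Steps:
(-4808 + 2051)/(K - 1990) = (-4808 + 2051)/(-729 - 1990) = -2757/(-2719) = -2757*(-1/2719) = 2757/2719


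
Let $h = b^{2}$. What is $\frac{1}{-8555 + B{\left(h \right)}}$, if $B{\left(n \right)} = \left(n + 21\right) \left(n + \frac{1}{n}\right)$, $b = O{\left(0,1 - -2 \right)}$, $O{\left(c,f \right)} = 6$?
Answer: $- \frac{12}{78017} \approx -0.00015381$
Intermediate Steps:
$b = 6$
$h = 36$ ($h = 6^{2} = 36$)
$B{\left(n \right)} = \left(21 + n\right) \left(n + \frac{1}{n}\right)$
$\frac{1}{-8555 + B{\left(h \right)}} = \frac{1}{-8555 + \left(1 + 36^{2} + 21 \cdot 36 + \frac{21}{36}\right)} = \frac{1}{-8555 + \left(1 + 1296 + 756 + 21 \cdot \frac{1}{36}\right)} = \frac{1}{-8555 + \left(1 + 1296 + 756 + \frac{7}{12}\right)} = \frac{1}{-8555 + \frac{24643}{12}} = \frac{1}{- \frac{78017}{12}} = - \frac{12}{78017}$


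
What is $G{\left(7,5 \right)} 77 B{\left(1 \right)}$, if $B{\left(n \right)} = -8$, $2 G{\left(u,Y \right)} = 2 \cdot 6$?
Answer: $-3696$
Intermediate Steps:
$G{\left(u,Y \right)} = 6$ ($G{\left(u,Y \right)} = \frac{2 \cdot 6}{2} = \frac{1}{2} \cdot 12 = 6$)
$G{\left(7,5 \right)} 77 B{\left(1 \right)} = 6 \cdot 77 \left(-8\right) = 462 \left(-8\right) = -3696$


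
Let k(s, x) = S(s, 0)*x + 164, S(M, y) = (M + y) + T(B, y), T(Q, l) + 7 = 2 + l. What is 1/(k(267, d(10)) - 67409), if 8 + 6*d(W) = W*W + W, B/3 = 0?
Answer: -1/62791 ≈ -1.5926e-5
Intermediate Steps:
B = 0 (B = 3*0 = 0)
T(Q, l) = -5 + l (T(Q, l) = -7 + (2 + l) = -5 + l)
d(W) = -4/3 + W/6 + W²/6 (d(W) = -4/3 + (W*W + W)/6 = -4/3 + (W² + W)/6 = -4/3 + (W + W²)/6 = -4/3 + (W/6 + W²/6) = -4/3 + W/6 + W²/6)
S(M, y) = -5 + M + 2*y (S(M, y) = (M + y) + (-5 + y) = -5 + M + 2*y)
k(s, x) = 164 + x*(-5 + s) (k(s, x) = (-5 + s + 2*0)*x + 164 = (-5 + s + 0)*x + 164 = (-5 + s)*x + 164 = x*(-5 + s) + 164 = 164 + x*(-5 + s))
1/(k(267, d(10)) - 67409) = 1/((164 + (-4/3 + (⅙)*10 + (⅙)*10²)*(-5 + 267)) - 67409) = 1/((164 + (-4/3 + 5/3 + (⅙)*100)*262) - 67409) = 1/((164 + (-4/3 + 5/3 + 50/3)*262) - 67409) = 1/((164 + 17*262) - 67409) = 1/((164 + 4454) - 67409) = 1/(4618 - 67409) = 1/(-62791) = -1/62791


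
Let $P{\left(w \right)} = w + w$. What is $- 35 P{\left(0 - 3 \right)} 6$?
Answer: $1260$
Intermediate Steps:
$P{\left(w \right)} = 2 w$
$- 35 P{\left(0 - 3 \right)} 6 = - 35 \cdot 2 \left(0 - 3\right) 6 = - 35 \cdot 2 \left(-3\right) 6 = \left(-35\right) \left(-6\right) 6 = 210 \cdot 6 = 1260$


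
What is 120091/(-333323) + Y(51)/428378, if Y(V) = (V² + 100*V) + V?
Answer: -24430211251/71394120047 ≈ -0.34219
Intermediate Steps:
Y(V) = V² + 101*V
120091/(-333323) + Y(51)/428378 = 120091/(-333323) + (51*(101 + 51))/428378 = 120091*(-1/333323) + (51*152)*(1/428378) = -120091/333323 + 7752*(1/428378) = -120091/333323 + 3876/214189 = -24430211251/71394120047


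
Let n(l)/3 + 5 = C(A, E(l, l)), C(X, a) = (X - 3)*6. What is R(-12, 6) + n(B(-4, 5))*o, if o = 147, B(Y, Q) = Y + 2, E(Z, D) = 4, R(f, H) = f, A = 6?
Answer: 5721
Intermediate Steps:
B(Y, Q) = 2 + Y
C(X, a) = -18 + 6*X (C(X, a) = (-3 + X)*6 = -18 + 6*X)
n(l) = 39 (n(l) = -15 + 3*(-18 + 6*6) = -15 + 3*(-18 + 36) = -15 + 3*18 = -15 + 54 = 39)
R(-12, 6) + n(B(-4, 5))*o = -12 + 39*147 = -12 + 5733 = 5721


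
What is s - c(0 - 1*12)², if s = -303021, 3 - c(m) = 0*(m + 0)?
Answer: -303030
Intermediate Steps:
c(m) = 3 (c(m) = 3 - 0*(m + 0) = 3 - 0*m = 3 - 1*0 = 3 + 0 = 3)
s - c(0 - 1*12)² = -303021 - 1*3² = -303021 - 1*9 = -303021 - 9 = -303030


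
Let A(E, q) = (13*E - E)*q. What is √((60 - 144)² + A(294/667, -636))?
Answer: 84*√232783/667 ≈ 60.762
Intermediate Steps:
A(E, q) = 12*E*q (A(E, q) = (12*E)*q = 12*E*q)
√((60 - 144)² + A(294/667, -636)) = √((60 - 144)² + 12*(294/667)*(-636)) = √((-84)² + 12*(294*(1/667))*(-636)) = √(7056 + 12*(294/667)*(-636)) = √(7056 - 2243808/667) = √(2462544/667) = 84*√232783/667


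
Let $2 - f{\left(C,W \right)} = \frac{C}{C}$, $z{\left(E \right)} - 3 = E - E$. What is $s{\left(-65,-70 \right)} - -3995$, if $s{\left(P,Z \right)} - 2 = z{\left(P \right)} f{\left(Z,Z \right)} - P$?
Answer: $4065$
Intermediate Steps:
$z{\left(E \right)} = 3$ ($z{\left(E \right)} = 3 + \left(E - E\right) = 3 + 0 = 3$)
$f{\left(C,W \right)} = 1$ ($f{\left(C,W \right)} = 2 - \frac{C}{C} = 2 - 1 = 1$)
$s{\left(P,Z \right)} = 5 - P$ ($s{\left(P,Z \right)} = 2 - \left(-3 + P\right) = 5 - P$)
$s{\left(-65,-70 \right)} - -3995 = \left(5 - -65\right) - -3995 = \left(5 + 65\right) + 3995 = 70 + 3995 = 4065$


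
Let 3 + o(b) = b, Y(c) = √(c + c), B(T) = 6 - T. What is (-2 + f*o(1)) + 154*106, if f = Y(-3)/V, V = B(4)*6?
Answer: 16322 - I*√6/6 ≈ 16322.0 - 0.40825*I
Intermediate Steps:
Y(c) = √2*√c (Y(c) = √(2*c) = √2*√c)
o(b) = -3 + b
V = 12 (V = (6 - 1*4)*6 = (6 - 4)*6 = 2*6 = 12)
f = I*√6/12 (f = (√2*√(-3))/12 = (√2*(I*√3))*(1/12) = (I*√6)*(1/12) = I*√6/12 ≈ 0.20412*I)
(-2 + f*o(1)) + 154*106 = (-2 + (I*√6/12)*(-3 + 1)) + 154*106 = (-2 + (I*√6/12)*(-2)) + 16324 = (-2 - I*√6/6) + 16324 = 16322 - I*√6/6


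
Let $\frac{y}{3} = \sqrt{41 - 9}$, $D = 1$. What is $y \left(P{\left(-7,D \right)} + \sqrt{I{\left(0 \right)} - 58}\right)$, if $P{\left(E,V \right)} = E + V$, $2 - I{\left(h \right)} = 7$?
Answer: $36 \sqrt{2} \left(-2 + i \sqrt{7}\right) \approx -101.82 + 134.7 i$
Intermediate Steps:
$I{\left(h \right)} = -5$ ($I{\left(h \right)} = 2 - 7 = -5$)
$y = 12 \sqrt{2}$ ($y = 3 \sqrt{41 - 9} = 3 \sqrt{32} = 3 \cdot 4 \sqrt{2} = 12 \sqrt{2} \approx 16.971$)
$y \left(P{\left(-7,D \right)} + \sqrt{I{\left(0 \right)} - 58}\right) = 12 \sqrt{2} \left(\left(-7 + 1\right) + \sqrt{-5 - 58}\right) = 12 \sqrt{2} \left(-6 + \sqrt{-63}\right) = 12 \sqrt{2} \left(-6 + 3 i \sqrt{7}\right)$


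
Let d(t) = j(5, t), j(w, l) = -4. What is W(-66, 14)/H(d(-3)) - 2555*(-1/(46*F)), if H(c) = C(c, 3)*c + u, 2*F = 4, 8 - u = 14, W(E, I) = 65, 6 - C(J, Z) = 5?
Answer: 1957/92 ≈ 21.272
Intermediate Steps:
C(J, Z) = 1 (C(J, Z) = 6 - 1*5 = 6 - 5 = 1)
u = -6 (u = 8 - 1*14 = 8 - 14 = -6)
d(t) = -4
F = 2 (F = (½)*4 = 2)
H(c) = -6 + c (H(c) = 1*c - 6 = c - 6 = -6 + c)
W(-66, 14)/H(d(-3)) - 2555*(-1/(46*F)) = 65/(-6 - 4) - 2555/((-46*2)) = 65/(-10) - 2555/(-92) = 65*(-⅒) - 2555*(-1/92) = -13/2 + 2555/92 = 1957/92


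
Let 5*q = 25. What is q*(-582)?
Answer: -2910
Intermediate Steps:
q = 5 (q = (⅕)*25 = 5)
q*(-582) = 5*(-582) = -2910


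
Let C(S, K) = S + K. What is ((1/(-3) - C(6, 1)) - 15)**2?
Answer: 4489/9 ≈ 498.78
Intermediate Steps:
C(S, K) = K + S
((1/(-3) - C(6, 1)) - 15)**2 = ((1/(-3) - (1 + 6)) - 15)**2 = ((-1/3 - 1*7) - 15)**2 = ((-1/3 - 7) - 15)**2 = (-22/3 - 15)**2 = (-67/3)**2 = 4489/9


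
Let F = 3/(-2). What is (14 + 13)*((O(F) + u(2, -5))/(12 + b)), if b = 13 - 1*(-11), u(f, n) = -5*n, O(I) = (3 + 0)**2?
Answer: 51/2 ≈ 25.500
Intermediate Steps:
F = -3/2 (F = 3*(-1/2) = -3/2 ≈ -1.5000)
O(I) = 9 (O(I) = 3**2 = 9)
b = 24 (b = 13 + 11 = 24)
(14 + 13)*((O(F) + u(2, -5))/(12 + b)) = (14 + 13)*((9 - 5*(-5))/(12 + 24)) = 27*((9 + 25)/36) = 27*(34*(1/36)) = 27*(17/18) = 51/2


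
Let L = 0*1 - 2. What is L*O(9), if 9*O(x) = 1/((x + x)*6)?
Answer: -1/486 ≈ -0.0020576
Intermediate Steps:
L = -2 (L = 0 - 2 = -2)
O(x) = 1/(108*x) (O(x) = (1/((x + x)*6))/9 = ((1/6)/(2*x))/9 = ((1/(2*x))*(1/6))/9 = (1/(12*x))/9 = 1/(108*x))
L*O(9) = -1/(54*9) = -2*1/972 = -1/486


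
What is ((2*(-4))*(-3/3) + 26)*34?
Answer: 1156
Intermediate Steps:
((2*(-4))*(-3/3) + 26)*34 = (-(-24)/3 + 26)*34 = (-8*(-1) + 26)*34 = (8 + 26)*34 = 34*34 = 1156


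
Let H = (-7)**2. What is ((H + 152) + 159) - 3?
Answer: 357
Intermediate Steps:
H = 49
((H + 152) + 159) - 3 = ((49 + 152) + 159) - 3 = (201 + 159) - 3 = 360 - 3 = 357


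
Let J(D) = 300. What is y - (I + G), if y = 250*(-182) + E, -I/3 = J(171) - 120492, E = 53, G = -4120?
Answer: -401903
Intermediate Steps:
I = 360576 (I = -3*(300 - 120492) = -3*(-120192) = 360576)
y = -45447 (y = 250*(-182) + 53 = -45500 + 53 = -45447)
y - (I + G) = -45447 - (360576 - 4120) = -45447 - 1*356456 = -45447 - 356456 = -401903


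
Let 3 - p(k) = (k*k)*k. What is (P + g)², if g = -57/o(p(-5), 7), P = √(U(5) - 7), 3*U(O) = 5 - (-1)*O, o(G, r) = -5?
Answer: 9472/75 + 38*I*√33/5 ≈ 126.29 + 43.659*I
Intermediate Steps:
p(k) = 3 - k³ (p(k) = 3 - k*k*k = 3 - k²*k = 3 - k³)
U(O) = 5/3 + O/3 (U(O) = (5 - (-1)*O)/3 = (5 + O)/3 = 5/3 + O/3)
P = I*√33/3 (P = √((5/3 + (⅓)*5) - 7) = √((5/3 + 5/3) - 7) = √(10/3 - 7) = √(-11/3) = I*√33/3 ≈ 1.9149*I)
g = 57/5 (g = -57/(-5) = -57*(-⅕) = 57/5 ≈ 11.400)
(P + g)² = (I*√33/3 + 57/5)² = (57/5 + I*√33/3)²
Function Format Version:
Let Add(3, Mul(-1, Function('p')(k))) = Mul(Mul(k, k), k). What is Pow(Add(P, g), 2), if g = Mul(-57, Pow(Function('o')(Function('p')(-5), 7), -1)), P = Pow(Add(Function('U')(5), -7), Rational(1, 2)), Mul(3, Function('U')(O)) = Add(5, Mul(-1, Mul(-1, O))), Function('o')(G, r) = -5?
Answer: Add(Rational(9472, 75), Mul(Rational(38, 5), I, Pow(33, Rational(1, 2)))) ≈ Add(126.29, Mul(43.659, I))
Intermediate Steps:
Function('p')(k) = Add(3, Mul(-1, Pow(k, 3))) (Function('p')(k) = Add(3, Mul(-1, Mul(Mul(k, k), k))) = Add(3, Mul(-1, Mul(Pow(k, 2), k))) = Add(3, Mul(-1, Pow(k, 3))))
Function('U')(O) = Add(Rational(5, 3), Mul(Rational(1, 3), O)) (Function('U')(O) = Mul(Rational(1, 3), Add(5, Mul(-1, Mul(-1, O)))) = Mul(Rational(1, 3), Add(5, O)) = Add(Rational(5, 3), Mul(Rational(1, 3), O)))
P = Mul(Rational(1, 3), I, Pow(33, Rational(1, 2))) (P = Pow(Add(Add(Rational(5, 3), Mul(Rational(1, 3), 5)), -7), Rational(1, 2)) = Pow(Add(Add(Rational(5, 3), Rational(5, 3)), -7), Rational(1, 2)) = Pow(Add(Rational(10, 3), -7), Rational(1, 2)) = Pow(Rational(-11, 3), Rational(1, 2)) = Mul(Rational(1, 3), I, Pow(33, Rational(1, 2))) ≈ Mul(1.9149, I))
g = Rational(57, 5) (g = Mul(-57, Pow(-5, -1)) = Mul(-57, Rational(-1, 5)) = Rational(57, 5) ≈ 11.400)
Pow(Add(P, g), 2) = Pow(Add(Mul(Rational(1, 3), I, Pow(33, Rational(1, 2))), Rational(57, 5)), 2) = Pow(Add(Rational(57, 5), Mul(Rational(1, 3), I, Pow(33, Rational(1, 2)))), 2)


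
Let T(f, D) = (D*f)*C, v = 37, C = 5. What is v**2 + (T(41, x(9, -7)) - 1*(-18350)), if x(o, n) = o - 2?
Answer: 21154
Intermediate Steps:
x(o, n) = -2 + o
T(f, D) = 5*D*f (T(f, D) = (D*f)*5 = 5*D*f)
v**2 + (T(41, x(9, -7)) - 1*(-18350)) = 37**2 + (5*(-2 + 9)*41 - 1*(-18350)) = 1369 + (5*7*41 + 18350) = 1369 + (1435 + 18350) = 1369 + 19785 = 21154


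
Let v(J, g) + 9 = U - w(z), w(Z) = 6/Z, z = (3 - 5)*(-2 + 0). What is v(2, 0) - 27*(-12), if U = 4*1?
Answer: 635/2 ≈ 317.50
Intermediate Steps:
z = 4 (z = -2*(-2) = 4)
U = 4
v(J, g) = -13/2 (v(J, g) = -9 + (4 - 6/4) = -9 + (4 - 1*3/2) = -9 + (4 - 3/2) = -9 + 5/2 = -13/2)
v(2, 0) - 27*(-12) = -13/2 - 27*(-12) = -13/2 + 324 = 635/2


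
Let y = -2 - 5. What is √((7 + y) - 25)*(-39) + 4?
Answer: 4 - 195*I ≈ 4.0 - 195.0*I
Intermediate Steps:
y = -7
√((7 + y) - 25)*(-39) + 4 = √((7 - 7) - 25)*(-39) + 4 = √(0 - 25)*(-39) + 4 = √(-25)*(-39) + 4 = (5*I)*(-39) + 4 = -195*I + 4 = 4 - 195*I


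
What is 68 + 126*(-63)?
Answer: -7870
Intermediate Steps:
68 + 126*(-63) = 68 - 7938 = -7870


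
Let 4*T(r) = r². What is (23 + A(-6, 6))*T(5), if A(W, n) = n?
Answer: 725/4 ≈ 181.25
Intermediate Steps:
T(r) = r²/4
(23 + A(-6, 6))*T(5) = (23 + 6)*((¼)*5²) = 29*((¼)*25) = 29*(25/4) = 725/4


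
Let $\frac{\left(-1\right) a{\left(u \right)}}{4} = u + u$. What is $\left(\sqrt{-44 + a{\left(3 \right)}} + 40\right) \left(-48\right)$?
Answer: $-1920 - 96 i \sqrt{17} \approx -1920.0 - 395.82 i$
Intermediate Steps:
$a{\left(u \right)} = - 8 u$ ($a{\left(u \right)} = - 4 \left(u + u\right) = - 4 \cdot 2 u = - 8 u$)
$\left(\sqrt{-44 + a{\left(3 \right)}} + 40\right) \left(-48\right) = \left(\sqrt{-44 - 24} + 40\right) \left(-48\right) = \left(\sqrt{-68} + 40\right) \left(-48\right) = \left(2 i \sqrt{17} + 40\right) \left(-48\right) = \left(40 + 2 i \sqrt{17}\right) \left(-48\right) = -1920 - 96 i \sqrt{17}$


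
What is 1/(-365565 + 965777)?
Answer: 1/600212 ≈ 1.6661e-6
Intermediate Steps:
1/(-365565 + 965777) = 1/600212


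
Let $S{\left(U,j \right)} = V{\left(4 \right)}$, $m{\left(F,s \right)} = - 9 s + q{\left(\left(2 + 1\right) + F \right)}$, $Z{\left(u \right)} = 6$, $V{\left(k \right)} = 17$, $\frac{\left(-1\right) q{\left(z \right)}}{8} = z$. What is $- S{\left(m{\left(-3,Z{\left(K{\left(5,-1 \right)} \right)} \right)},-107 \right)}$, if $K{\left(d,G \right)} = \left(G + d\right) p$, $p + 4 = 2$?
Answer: $-17$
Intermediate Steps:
$p = -2$ ($p = -4 + 2 = -2$)
$K{\left(d,G \right)} = - 2 G - 2 d$ ($K{\left(d,G \right)} = \left(G + d\right) \left(-2\right) = - 2 G - 2 d$)
$q{\left(z \right)} = - 8 z$
$m{\left(F,s \right)} = -24 - 9 s - 8 F$ ($m{\left(F,s \right)} = - 9 s - 8 \left(\left(2 + 1\right) + F\right) = - 9 s - 8 \left(3 + F\right) = - 9 s - \left(24 + 8 F\right) = -24 - 9 s - 8 F$)
$S{\left(U,j \right)} = 17$
$- S{\left(m{\left(-3,Z{\left(K{\left(5,-1 \right)} \right)} \right)},-107 \right)} = \left(-1\right) 17 = -17$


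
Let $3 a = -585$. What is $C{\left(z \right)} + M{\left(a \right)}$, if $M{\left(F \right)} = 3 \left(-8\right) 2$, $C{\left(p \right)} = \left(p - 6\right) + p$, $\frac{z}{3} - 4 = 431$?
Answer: $2556$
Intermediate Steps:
$z = 1305$ ($z = 12 + 3 \cdot 431 = 12 + 1293 = 1305$)
$C{\left(p \right)} = -6 + 2 p$ ($C{\left(p \right)} = \left(-6 + p\right) + p = -6 + 2 p$)
$a = -195$ ($a = \frac{1}{3} \left(-585\right) = -195$)
$M{\left(F \right)} = -48$ ($M{\left(F \right)} = \left(-24\right) 2 = -48$)
$C{\left(z \right)} + M{\left(a \right)} = \left(-6 + 2 \cdot 1305\right) - 48 = \left(-6 + 2610\right) - 48 = 2604 - 48 = 2556$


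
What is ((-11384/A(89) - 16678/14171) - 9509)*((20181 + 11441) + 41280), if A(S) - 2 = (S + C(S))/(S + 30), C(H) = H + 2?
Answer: -2753170301037622/2961739 ≈ -9.2958e+8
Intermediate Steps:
C(H) = 2 + H
A(S) = 2 + (2 + 2*S)/(30 + S) (A(S) = 2 + (S + (2 + S))/(S + 30) = 2 + (2 + 2*S)/(30 + S))
((-11384/A(89) - 16678/14171) - 9509)*((20181 + 11441) + 41280) = ((-11384*(30 + 89)/(2*(31 + 2*89)) - 16678/14171) - 9509)*((20181 + 11441) + 41280) = ((-11384*119/(2*(31 + 178)) - 16678*1/14171) - 9509)*(31622 + 41280) = ((-11384/(2*(1/119)*209) - 16678/14171) - 9509)*72902 = ((-11384/418/119 - 16678/14171) - 9509)*72902 = ((-11384*119/418 - 16678/14171) - 9509)*72902 = ((-677348/209 - 16678/14171) - 9509)*72902 = (-9602184210/2961739 - 9509)*72902 = -37765360361/2961739*72902 = -2753170301037622/2961739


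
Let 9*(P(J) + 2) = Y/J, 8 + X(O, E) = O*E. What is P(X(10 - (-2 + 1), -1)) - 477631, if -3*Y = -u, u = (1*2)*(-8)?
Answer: -245025713/513 ≈ -4.7763e+5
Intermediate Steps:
u = -16 (u = 2*(-8) = -16)
Y = -16/3 (Y = -(-1)*(-16)/3 = -⅓*16 = -16/3 ≈ -5.3333)
X(O, E) = -8 + E*O (X(O, E) = -8 + O*E = -8 + E*O)
P(J) = -2 - 16/(27*J) (P(J) = -2 + (-16/(3*J))/9 = -2 - 16/(27*J))
P(X(10 - (-2 + 1), -1)) - 477631 = (-2 - 16/(27*(-8 - (10 - (-2 + 1))))) - 477631 = (-2 - 16/(27*(-8 - (10 - 1*(-1))))) - 477631 = (-2 - 16/(27*(-8 - (10 + 1)))) - 477631 = (-2 - 16/(27*(-8 - 1*11))) - 477631 = (-2 - 16/(27*(-8 - 11))) - 477631 = (-2 - 16/27/(-19)) - 477631 = (-2 - 16/27*(-1/19)) - 477631 = (-2 + 16/513) - 477631 = -1010/513 - 477631 = -245025713/513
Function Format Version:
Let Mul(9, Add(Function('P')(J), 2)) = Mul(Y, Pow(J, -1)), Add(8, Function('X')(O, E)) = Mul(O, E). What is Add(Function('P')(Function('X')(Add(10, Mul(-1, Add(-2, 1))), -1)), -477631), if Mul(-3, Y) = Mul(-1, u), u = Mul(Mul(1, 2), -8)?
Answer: Rational(-245025713, 513) ≈ -4.7763e+5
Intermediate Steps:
u = -16 (u = Mul(2, -8) = -16)
Y = Rational(-16, 3) (Y = Mul(Rational(-1, 3), Mul(-1, -16)) = Mul(Rational(-1, 3), 16) = Rational(-16, 3) ≈ -5.3333)
Function('X')(O, E) = Add(-8, Mul(E, O)) (Function('X')(O, E) = Add(-8, Mul(O, E)) = Add(-8, Mul(E, O)))
Function('P')(J) = Add(-2, Mul(Rational(-16, 27), Pow(J, -1))) (Function('P')(J) = Add(-2, Mul(Rational(1, 9), Mul(Rational(-16, 3), Pow(J, -1)))) = Add(-2, Mul(Rational(-16, 27), Pow(J, -1))))
Add(Function('P')(Function('X')(Add(10, Mul(-1, Add(-2, 1))), -1)), -477631) = Add(Add(-2, Mul(Rational(-16, 27), Pow(Add(-8, Mul(-1, Add(10, Mul(-1, Add(-2, 1))))), -1))), -477631) = Add(Add(-2, Mul(Rational(-16, 27), Pow(Add(-8, Mul(-1, Add(10, Mul(-1, -1)))), -1))), -477631) = Add(Add(-2, Mul(Rational(-16, 27), Pow(Add(-8, Mul(-1, Add(10, 1))), -1))), -477631) = Add(Add(-2, Mul(Rational(-16, 27), Pow(Add(-8, Mul(-1, 11)), -1))), -477631) = Add(Add(-2, Mul(Rational(-16, 27), Pow(Add(-8, -11), -1))), -477631) = Add(Add(-2, Mul(Rational(-16, 27), Pow(-19, -1))), -477631) = Add(Add(-2, Mul(Rational(-16, 27), Rational(-1, 19))), -477631) = Add(Add(-2, Rational(16, 513)), -477631) = Add(Rational(-1010, 513), -477631) = Rational(-245025713, 513)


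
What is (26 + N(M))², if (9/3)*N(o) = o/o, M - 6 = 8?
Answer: 6241/9 ≈ 693.44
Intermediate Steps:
M = 14 (M = 6 + 8 = 14)
N(o) = ⅓ (N(o) = (o/o)/3 = (⅓)*1 = ⅓)
(26 + N(M))² = (26 + ⅓)² = (79/3)² = 6241/9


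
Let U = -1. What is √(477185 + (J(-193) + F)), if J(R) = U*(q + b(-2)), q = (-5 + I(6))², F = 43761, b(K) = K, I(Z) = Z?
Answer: 3*√57883 ≈ 721.77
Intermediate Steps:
q = 1 (q = (-5 + 6)² = 1² = 1)
J(R) = 1 (J(R) = -(1 - 2) = -1*(-1) = 1)
√(477185 + (J(-193) + F)) = √(477185 + (1 + 43761)) = √(477185 + 43762) = √520947 = 3*√57883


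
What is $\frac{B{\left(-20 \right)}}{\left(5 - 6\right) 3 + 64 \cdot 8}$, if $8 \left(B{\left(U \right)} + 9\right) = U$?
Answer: $- \frac{23}{1018} \approx -0.022593$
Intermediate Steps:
$B{\left(U \right)} = -9 + \frac{U}{8}$
$\frac{B{\left(-20 \right)}}{\left(5 - 6\right) 3 + 64 \cdot 8} = \frac{-9 + \frac{1}{8} \left(-20\right)}{\left(5 - 6\right) 3 + 64 \cdot 8} = \frac{-9 - \frac{5}{2}}{\left(-1\right) 3 + 512} = - \frac{23}{2 \left(-3 + 512\right)} = - \frac{23}{2 \cdot 509} = \left(- \frac{23}{2}\right) \frac{1}{509} = - \frac{23}{1018}$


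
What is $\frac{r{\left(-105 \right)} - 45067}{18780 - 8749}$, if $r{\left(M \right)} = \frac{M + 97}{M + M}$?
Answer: $- \frac{4732031}{1053255} \approx -4.4928$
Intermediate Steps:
$r{\left(M \right)} = \frac{97 + M}{2 M}$
$\frac{r{\left(-105 \right)} - 45067}{18780 - 8749} = \frac{\frac{97 - 105}{2 \left(-105\right)} - 45067}{18780 - 8749} = \frac{\frac{1}{2} \left(- \frac{1}{105}\right) \left(-8\right) - 45067}{10031} = \left(\frac{4}{105} - 45067\right) \frac{1}{10031} = \left(- \frac{4732031}{105}\right) \frac{1}{10031} = - \frac{4732031}{1053255}$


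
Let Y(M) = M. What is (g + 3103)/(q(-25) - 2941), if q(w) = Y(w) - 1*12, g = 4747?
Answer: -3925/1489 ≈ -2.6360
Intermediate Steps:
q(w) = -12 + w (q(w) = w - 1*12 = w - 12 = -12 + w)
(g + 3103)/(q(-25) - 2941) = (4747 + 3103)/((-12 - 25) - 2941) = 7850/(-37 - 2941) = 7850/(-2978) = 7850*(-1/2978) = -3925/1489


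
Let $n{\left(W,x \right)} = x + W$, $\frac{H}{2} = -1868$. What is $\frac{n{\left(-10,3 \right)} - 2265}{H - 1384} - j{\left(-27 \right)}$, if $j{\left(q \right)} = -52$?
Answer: $\frac{8391}{160} \approx 52.444$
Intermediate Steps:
$H = -3736$ ($H = 2 \left(-1868\right) = -3736$)
$n{\left(W,x \right)} = W + x$
$\frac{n{\left(-10,3 \right)} - 2265}{H - 1384} - j{\left(-27 \right)} = \frac{\left(-10 + 3\right) - 2265}{-3736 - 1384} - -52 = \frac{-7 - 2265}{-5120} + 52 = \left(-2272\right) \left(- \frac{1}{5120}\right) + 52 = \frac{71}{160} + 52 = \frac{8391}{160}$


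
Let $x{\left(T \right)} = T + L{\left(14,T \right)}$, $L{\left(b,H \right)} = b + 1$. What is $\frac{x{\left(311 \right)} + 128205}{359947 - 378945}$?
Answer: $- \frac{128531}{18998} \approx -6.7655$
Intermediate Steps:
$L{\left(b,H \right)} = 1 + b$
$x{\left(T \right)} = 15 + T$ ($x{\left(T \right)} = T + \left(1 + 14\right) = T + 15 = 15 + T$)
$\frac{x{\left(311 \right)} + 128205}{359947 - 378945} = \frac{\left(15 + 311\right) + 128205}{359947 - 378945} = \frac{326 + 128205}{-18998} = 128531 \left(- \frac{1}{18998}\right) = - \frac{128531}{18998}$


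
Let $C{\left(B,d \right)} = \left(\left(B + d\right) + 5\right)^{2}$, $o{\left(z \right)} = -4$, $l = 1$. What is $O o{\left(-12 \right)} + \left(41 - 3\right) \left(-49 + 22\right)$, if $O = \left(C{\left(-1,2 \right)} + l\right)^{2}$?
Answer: $-6502$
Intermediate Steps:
$C{\left(B,d \right)} = \left(5 + B + d\right)^{2}$
$O = 1369$ ($O = \left(\left(5 - 1 + 2\right)^{2} + 1\right)^{2} = \left(6^{2} + 1\right)^{2} = \left(36 + 1\right)^{2} = 37^{2} = 1369$)
$O o{\left(-12 \right)} + \left(41 - 3\right) \left(-49 + 22\right) = 1369 \left(-4\right) + \left(41 - 3\right) \left(-49 + 22\right) = -5476 + 38 \left(-27\right) = -5476 - 1026 = -6502$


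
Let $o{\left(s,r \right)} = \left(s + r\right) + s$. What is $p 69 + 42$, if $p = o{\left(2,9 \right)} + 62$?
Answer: $5217$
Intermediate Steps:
$o{\left(s,r \right)} = r + 2 s$ ($o{\left(s,r \right)} = \left(r + s\right) + s = r + 2 s$)
$p = 75$ ($p = \left(9 + 2 \cdot 2\right) + 62 = \left(9 + 4\right) + 62 = 13 + 62 = 75$)
$p 69 + 42 = 75 \cdot 69 + 42 = 5175 + 42 = 5217$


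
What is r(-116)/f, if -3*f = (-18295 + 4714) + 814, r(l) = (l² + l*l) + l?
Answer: 80388/12767 ≈ 6.2965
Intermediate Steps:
r(l) = l + 2*l² (r(l) = (l² + l²) + l = 2*l² + l = l + 2*l²)
f = 12767/3 (f = -((-18295 + 4714) + 814)/3 = -(-13581 + 814)/3 = -⅓*(-12767) = 12767/3 ≈ 4255.7)
r(-116)/f = (-116*(1 + 2*(-116)))/(12767/3) = -116*(1 - 232)*(3/12767) = -116*(-231)*(3/12767) = 26796*(3/12767) = 80388/12767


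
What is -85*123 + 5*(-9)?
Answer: -10500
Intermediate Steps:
-85*123 + 5*(-9) = -10455 - 45 = -10500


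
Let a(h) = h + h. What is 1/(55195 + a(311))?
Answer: 1/55817 ≈ 1.7916e-5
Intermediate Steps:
a(h) = 2*h
1/(55195 + a(311)) = 1/(55195 + 2*311) = 1/(55195 + 622) = 1/55817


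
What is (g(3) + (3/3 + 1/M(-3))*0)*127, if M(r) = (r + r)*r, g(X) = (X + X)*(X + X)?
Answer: 4572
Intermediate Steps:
g(X) = 4*X² (g(X) = (2*X)*(2*X) = 4*X²)
M(r) = 2*r² (M(r) = (2*r)*r = 2*r²)
(g(3) + (3/3 + 1/M(-3))*0)*127 = (4*3² + (3/3 + 1/(2*(-3)²))*0)*127 = (4*9 + (3*(⅓) + 1/(2*9))*0)*127 = (36 + (1 + 1/18)*0)*127 = (36 + (19/18)*0)*127 = (36 + 0)*127 = 36*127 = 4572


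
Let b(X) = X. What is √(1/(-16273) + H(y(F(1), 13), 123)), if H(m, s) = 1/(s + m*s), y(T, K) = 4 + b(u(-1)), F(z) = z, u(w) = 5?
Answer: 7*√6144847530/20015790 ≈ 0.027415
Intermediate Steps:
y(T, K) = 9 (y(T, K) = 4 + 5 = 9)
√(1/(-16273) + H(y(F(1), 13), 123)) = √(1/(-16273) + 1/(123*(1 + 9))) = √(-1/16273 + (1/123)/10) = √(-1/16273 + (1/123)*(⅒)) = √(-1/16273 + 1/1230) = √(15043/20015790) = 7*√6144847530/20015790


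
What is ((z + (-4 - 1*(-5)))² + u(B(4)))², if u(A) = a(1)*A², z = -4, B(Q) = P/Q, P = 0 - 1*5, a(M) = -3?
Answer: 4761/256 ≈ 18.598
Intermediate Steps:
P = -5 (P = 0 - 5 = -5)
B(Q) = -5/Q
u(A) = -3*A²
((z + (-4 - 1*(-5)))² + u(B(4)))² = ((-4 + (-4 - 1*(-5)))² - 3*(-5/4)²)² = ((-4 + (-4 + 5))² - 3*(-5*¼)²)² = ((-4 + 1)² - 3*(-5/4)²)² = ((-3)² - 3*25/16)² = (9 - 75/16)² = (69/16)² = 4761/256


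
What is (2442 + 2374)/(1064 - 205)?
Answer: 4816/859 ≈ 5.6065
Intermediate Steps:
(2442 + 2374)/(1064 - 205) = 4816/859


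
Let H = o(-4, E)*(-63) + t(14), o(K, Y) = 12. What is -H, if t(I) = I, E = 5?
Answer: 742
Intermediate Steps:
H = -742 (H = 12*(-63) + 14 = -756 + 14 = -742)
-H = -1*(-742) = 742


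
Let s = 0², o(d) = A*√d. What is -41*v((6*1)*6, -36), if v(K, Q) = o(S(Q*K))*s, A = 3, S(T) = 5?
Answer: 0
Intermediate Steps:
o(d) = 3*√d
s = 0
v(K, Q) = 0 (v(K, Q) = (3*√5)*0 = 0)
-41*v((6*1)*6, -36) = -41*0 = 0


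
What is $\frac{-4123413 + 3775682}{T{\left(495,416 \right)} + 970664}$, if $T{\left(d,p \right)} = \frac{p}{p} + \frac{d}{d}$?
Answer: $- \frac{347731}{970666} \approx -0.35824$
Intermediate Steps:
$T{\left(d,p \right)} = 2$ ($T{\left(d,p \right)} = 1 + 1 = 2$)
$\frac{-4123413 + 3775682}{T{\left(495,416 \right)} + 970664} = \frac{-4123413 + 3775682}{2 + 970664} = - \frac{347731}{970666}$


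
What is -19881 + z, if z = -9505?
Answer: -29386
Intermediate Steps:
-19881 + z = -19881 - 9505 = -29386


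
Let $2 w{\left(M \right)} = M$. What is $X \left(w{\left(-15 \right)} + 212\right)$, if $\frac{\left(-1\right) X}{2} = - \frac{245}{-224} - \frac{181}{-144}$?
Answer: $- \frac{276893}{288} \approx -961.43$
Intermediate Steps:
$X = - \frac{677}{144}$ ($X = - 2 \left(- \frac{245}{-224} - \frac{181}{-144}\right) = - 2 \left(\left(-245\right) \left(- \frac{1}{224}\right) - - \frac{181}{144}\right) = - 2 \left(\frac{35}{32} + \frac{181}{144}\right) = \left(-2\right) \frac{677}{288} = - \frac{677}{144} \approx -4.7014$)
$w{\left(M \right)} = \frac{M}{2}$
$X \left(w{\left(-15 \right)} + 212\right) = - \frac{677 \left(\frac{1}{2} \left(-15\right) + 212\right)}{144} = - \frac{677 \left(- \frac{15}{2} + 212\right)}{144} = \left(- \frac{677}{144}\right) \frac{409}{2} = - \frac{276893}{288}$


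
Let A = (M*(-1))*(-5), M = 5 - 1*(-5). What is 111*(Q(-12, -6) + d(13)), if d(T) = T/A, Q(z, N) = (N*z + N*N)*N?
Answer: -3594957/50 ≈ -71899.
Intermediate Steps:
M = 10 (M = 5 + 5 = 10)
A = 50 (A = (10*(-1))*(-5) = -10*(-5) = 50)
Q(z, N) = N*(N**2 + N*z) (Q(z, N) = (N*z + N**2)*N = (N**2 + N*z)*N = N*(N**2 + N*z))
d(T) = T/50
111*(Q(-12, -6) + d(13)) = 111*((-6)**2*(-6 - 12) + (1/50)*13) = 111*(36*(-18) + 13/50) = 111*(-648 + 13/50) = 111*(-32387/50) = -3594957/50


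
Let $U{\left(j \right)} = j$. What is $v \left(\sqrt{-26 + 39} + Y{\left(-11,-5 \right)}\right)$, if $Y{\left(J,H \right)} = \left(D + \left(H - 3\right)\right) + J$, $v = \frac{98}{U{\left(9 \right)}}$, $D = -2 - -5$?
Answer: $- \frac{1568}{9} + \frac{98 \sqrt{13}}{9} \approx -134.96$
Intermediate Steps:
$D = 3$ ($D = -2 + 5 = 3$)
$v = \frac{98}{9} \approx 10.889$
$Y{\left(J,H \right)} = H + J$ ($Y{\left(J,H \right)} = \left(3 + \left(H - 3\right)\right) + J = \left(3 + \left(-3 + H\right)\right) + J = H + J$)
$v \left(\sqrt{-26 + 39} + Y{\left(-11,-5 \right)}\right) = \frac{98 \left(\sqrt{-26 + 39} - 16\right)}{9} = \frac{98 \left(\sqrt{13} - 16\right)}{9} = \frac{98 \left(-16 + \sqrt{13}\right)}{9} = - \frac{1568}{9} + \frac{98 \sqrt{13}}{9}$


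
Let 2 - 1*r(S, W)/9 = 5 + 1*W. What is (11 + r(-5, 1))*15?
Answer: -375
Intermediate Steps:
r(S, W) = -27 - 9*W (r(S, W) = 18 - 9*(5 + 1*W) = 18 - 9*(5 + W) = 18 + (-45 - 9*W) = -27 - 9*W)
(11 + r(-5, 1))*15 = (11 + (-27 - 9*1))*15 = (11 + (-27 - 9))*15 = (11 - 36)*15 = -25*15 = -375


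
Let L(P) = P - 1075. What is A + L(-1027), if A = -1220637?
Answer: -1222739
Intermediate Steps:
L(P) = -1075 + P
A + L(-1027) = -1220637 + (-1075 - 1027) = -1220637 - 2102 = -1222739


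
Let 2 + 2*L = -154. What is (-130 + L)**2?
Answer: 43264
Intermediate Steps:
L = -78 (L = -1 + (1/2)*(-154) = -1 - 77 = -78)
(-130 + L)**2 = (-130 - 78)**2 = (-208)**2 = 43264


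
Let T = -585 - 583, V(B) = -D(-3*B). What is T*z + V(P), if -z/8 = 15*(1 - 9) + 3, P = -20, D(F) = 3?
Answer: -1093251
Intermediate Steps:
V(B) = -3 (V(B) = -1*3 = -3)
z = 936 (z = -8*(15*(1 - 9) + 3) = -8*(15*(-8) + 3) = -8*(-120 + 3) = -8*(-117) = 936)
T = -1168
T*z + V(P) = -1168*936 - 3 = -1093248 - 3 = -1093251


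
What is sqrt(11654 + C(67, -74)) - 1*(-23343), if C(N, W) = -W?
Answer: 23343 + 4*sqrt(733) ≈ 23451.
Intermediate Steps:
sqrt(11654 + C(67, -74)) - 1*(-23343) = sqrt(11654 - 1*(-74)) - 1*(-23343) = sqrt(11654 + 74) + 23343 = sqrt(11728) + 23343 = 4*sqrt(733) + 23343 = 23343 + 4*sqrt(733)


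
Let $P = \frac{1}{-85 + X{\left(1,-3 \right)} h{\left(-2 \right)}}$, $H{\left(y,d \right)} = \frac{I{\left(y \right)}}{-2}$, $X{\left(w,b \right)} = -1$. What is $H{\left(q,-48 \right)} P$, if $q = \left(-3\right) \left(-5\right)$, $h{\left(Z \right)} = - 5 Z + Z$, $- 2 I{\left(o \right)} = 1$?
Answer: $- \frac{1}{372} \approx -0.0026882$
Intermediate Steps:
$I{\left(o \right)} = - \frac{1}{2}$ ($I{\left(o \right)} = \left(- \frac{1}{2}\right) 1 = - \frac{1}{2}$)
$h{\left(Z \right)} = - 4 Z$
$q = 15$
$H{\left(y,d \right)} = \frac{1}{4}$ ($H{\left(y,d \right)} = - \frac{1}{2 \left(-2\right)} = \left(- \frac{1}{2}\right) \left(- \frac{1}{2}\right) = \frac{1}{4}$)
$P = - \frac{1}{93}$ ($P = \frac{1}{-85 - \left(-4\right) \left(-2\right)} = \frac{1}{-85 - 8} = \frac{1}{-93} = - \frac{1}{93} \approx -0.010753$)
$H{\left(q,-48 \right)} P = \frac{1}{4} \left(- \frac{1}{93}\right) = - \frac{1}{372}$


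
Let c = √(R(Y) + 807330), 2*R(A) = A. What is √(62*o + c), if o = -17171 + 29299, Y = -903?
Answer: √(3007744 + 2*√3227514)/2 ≈ 867.66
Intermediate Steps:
R(A) = A/2
o = 12128
c = √3227514/2 (c = √((½)*(-903) + 807330) = √(-903/2 + 807330) = √(1613757/2) = √3227514/2 ≈ 898.26)
√(62*o + c) = √(62*12128 + √3227514/2) = √(751936 + √3227514/2)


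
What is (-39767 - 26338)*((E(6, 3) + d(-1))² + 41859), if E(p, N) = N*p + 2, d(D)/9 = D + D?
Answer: -2767353615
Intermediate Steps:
d(D) = 18*D (d(D) = 9*(D + D) = 9*(2*D) = 18*D)
E(p, N) = 2 + N*p
(-39767 - 26338)*((E(6, 3) + d(-1))² + 41859) = (-39767 - 26338)*(((2 + 3*6) + 18*(-1))² + 41859) = -66105*(((2 + 18) - 18)² + 41859) = -66105*((20 - 18)² + 41859) = -66105*(2² + 41859) = -66105*(4 + 41859) = -66105*41863 = -2767353615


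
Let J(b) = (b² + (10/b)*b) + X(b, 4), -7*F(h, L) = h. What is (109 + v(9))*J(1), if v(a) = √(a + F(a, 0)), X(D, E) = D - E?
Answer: 872 + 24*√42/7 ≈ 894.22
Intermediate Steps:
F(h, L) = -h/7
v(a) = √42*√a/7 (v(a) = √(a - a/7) = √(6*a/7) = √42*√a/7)
J(b) = 6 + b + b² (J(b) = (b² + (10/b)*b) + (b - 1*4) = (b² + 10) + (b - 4) = (10 + b²) + (-4 + b) = 6 + b + b²)
(109 + v(9))*J(1) = (109 + √42*√9/7)*(6 + 1 + 1²) = (109 + (⅐)*√42*3)*(6 + 1 + 1) = (109 + 3*√42/7)*8 = 872 + 24*√42/7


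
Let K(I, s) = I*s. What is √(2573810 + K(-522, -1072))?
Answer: √3133394 ≈ 1770.1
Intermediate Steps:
√(2573810 + K(-522, -1072)) = √(2573810 - 522*(-1072)) = √(2573810 + 559584) = √3133394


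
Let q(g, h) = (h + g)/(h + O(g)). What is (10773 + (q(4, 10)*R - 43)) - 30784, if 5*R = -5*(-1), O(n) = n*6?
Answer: -340911/17 ≈ -20054.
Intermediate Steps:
O(n) = 6*n
R = 1 (R = (-5*(-1))/5 = (1/5)*5 = 1)
q(g, h) = (g + h)/(h + 6*g) (q(g, h) = (h + g)/(h + 6*g) = (g + h)/(h + 6*g))
(10773 + (q(4, 10)*R - 43)) - 30784 = (10773 + (((4 + 10)/(10 + 6*4))*1 - 43)) - 30784 = (10773 + ((14/(10 + 24))*1 - 43)) - 30784 = (10773 + ((14/34)*1 - 43)) - 30784 = (10773 + (((1/34)*14)*1 - 43)) - 30784 = (10773 + ((7/17)*1 - 43)) - 30784 = (10773 + (7/17 - 43)) - 30784 = (10773 - 724/17) - 30784 = 182417/17 - 30784 = -340911/17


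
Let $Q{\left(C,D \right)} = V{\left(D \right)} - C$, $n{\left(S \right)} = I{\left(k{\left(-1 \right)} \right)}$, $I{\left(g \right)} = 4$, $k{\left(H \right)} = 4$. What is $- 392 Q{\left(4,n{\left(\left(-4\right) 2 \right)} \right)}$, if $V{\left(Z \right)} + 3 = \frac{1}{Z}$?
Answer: $2646$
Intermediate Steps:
$V{\left(Z \right)} = -3 + \frac{1}{Z}$
$n{\left(S \right)} = 4$
$Q{\left(C,D \right)} = -3 + \frac{1}{D} - C$ ($Q{\left(C,D \right)} = \left(-3 + \frac{1}{D}\right) - C = -3 + \frac{1}{D} - C$)
$- 392 Q{\left(4,n{\left(\left(-4\right) 2 \right)} \right)} = - 392 \left(-3 + \frac{1}{4} - 4\right) = \left(-392\right) \left(- \frac{27}{4}\right) = 2646$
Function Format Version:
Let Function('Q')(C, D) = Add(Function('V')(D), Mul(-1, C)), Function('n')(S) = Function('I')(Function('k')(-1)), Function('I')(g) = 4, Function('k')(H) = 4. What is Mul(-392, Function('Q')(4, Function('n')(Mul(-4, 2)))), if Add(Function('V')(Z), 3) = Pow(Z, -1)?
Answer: 2646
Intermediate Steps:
Function('V')(Z) = Add(-3, Pow(Z, -1))
Function('n')(S) = 4
Function('Q')(C, D) = Add(-3, Pow(D, -1), Mul(-1, C)) (Function('Q')(C, D) = Add(Add(-3, Pow(D, -1)), Mul(-1, C)) = Add(-3, Pow(D, -1), Mul(-1, C)))
Mul(-392, Function('Q')(4, Function('n')(Mul(-4, 2)))) = Mul(-392, Add(-3, Pow(4, -1), Mul(-1, 4))) = Mul(-392, Add(-3, Rational(1, 4), -4)) = Mul(-392, Rational(-27, 4)) = 2646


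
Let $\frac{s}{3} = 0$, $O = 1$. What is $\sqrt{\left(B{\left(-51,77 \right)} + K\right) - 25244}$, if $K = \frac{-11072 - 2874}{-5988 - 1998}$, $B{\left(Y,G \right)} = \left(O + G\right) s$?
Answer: $\frac{i \sqrt{3326146527}}{363} \approx 158.88 i$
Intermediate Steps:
$s = 0$ ($s = 3 \cdot 0 = 0$)
$B{\left(Y,G \right)} = 0$ ($B{\left(Y,G \right)} = \left(1 + G\right) 0 = 0$)
$K = \frac{6973}{3993}$ ($K = - \frac{13946}{-7986} = \left(-13946\right) \left(- \frac{1}{7986}\right) = \frac{6973}{3993} \approx 1.7463$)
$\sqrt{\left(B{\left(-51,77 \right)} + K\right) - 25244} = \sqrt{\left(0 + \frac{6973}{3993}\right) - 25244} = \sqrt{\frac{6973}{3993} - 25244} = \sqrt{- \frac{100792319}{3993}} = \frac{i \sqrt{3326146527}}{363}$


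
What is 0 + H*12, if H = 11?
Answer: 132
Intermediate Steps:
0 + H*12 = 0 + 11*12 = 0 + 132 = 132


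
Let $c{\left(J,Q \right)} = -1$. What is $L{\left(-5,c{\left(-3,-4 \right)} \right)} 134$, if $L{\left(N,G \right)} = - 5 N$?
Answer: $3350$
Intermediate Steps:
$L{\left(-5,c{\left(-3,-4 \right)} \right)} 134 = \left(-5\right) \left(-5\right) 134 = 25 \cdot 134 = 3350$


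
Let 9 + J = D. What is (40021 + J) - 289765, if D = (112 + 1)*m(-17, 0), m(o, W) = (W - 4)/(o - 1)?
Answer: -2247551/9 ≈ -2.4973e+5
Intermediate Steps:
m(o, W) = (-4 + W)/(-1 + o)
D = 226/9 (D = (112 + 1)*((-4 + 0)/(-1 - 17)) = 113*(-4/(-18)) = 113*(-1/18*(-4)) = 113*(2/9) = 226/9 ≈ 25.111)
J = 145/9 (J = -9 + 226/9 = 145/9 ≈ 16.111)
(40021 + J) - 289765 = (40021 + 145/9) - 289765 = 360334/9 - 289765 = -2247551/9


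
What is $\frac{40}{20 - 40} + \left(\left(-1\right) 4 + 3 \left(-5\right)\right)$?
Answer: $-21$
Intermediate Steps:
$\frac{40}{20 - 40} + \left(\left(-1\right) 4 + 3 \left(-5\right)\right) = \frac{40}{-20} - 19 = 40 \left(- \frac{1}{20}\right) - 19 = -2 - 19 = -21$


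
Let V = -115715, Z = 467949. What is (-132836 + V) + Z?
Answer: 219398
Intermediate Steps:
(-132836 + V) + Z = (-132836 - 115715) + 467949 = -248551 + 467949 = 219398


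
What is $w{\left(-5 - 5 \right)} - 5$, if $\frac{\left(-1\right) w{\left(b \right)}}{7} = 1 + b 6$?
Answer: $408$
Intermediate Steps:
$w{\left(b \right)} = -7 - 42 b$ ($w{\left(b \right)} = - 7 \left(1 + b 6\right) = - 7 \left(1 + 6 b\right) = -7 - 42 b$)
$w{\left(-5 - 5 \right)} - 5 = \left(-7 - 42 \left(-5 - 5\right)\right) - 5 = \left(-7 - -420\right) - 5 = \left(-7 + 420\right) - 5 = 413 - 5 = 408$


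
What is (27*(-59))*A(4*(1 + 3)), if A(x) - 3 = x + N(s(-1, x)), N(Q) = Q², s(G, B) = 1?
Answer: -31860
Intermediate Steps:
A(x) = 4 + x (A(x) = 3 + (x + 1²) = 3 + (x + 1) = 3 + (1 + x) = 4 + x)
(27*(-59))*A(4*(1 + 3)) = (27*(-59))*(4 + 4*(1 + 3)) = -1593*(4 + 4*4) = -1593*(4 + 16) = -1593*20 = -31860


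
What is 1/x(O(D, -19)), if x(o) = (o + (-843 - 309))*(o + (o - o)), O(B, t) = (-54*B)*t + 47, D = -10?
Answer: 1/116070745 ≈ 8.6154e-9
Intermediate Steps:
O(B, t) = 47 - 54*B*t (O(B, t) = -54*B*t + 47 = 47 - 54*B*t)
x(o) = o*(-1152 + o) (x(o) = (o - 1152)*(o + 0) = (-1152 + o)*o = o*(-1152 + o))
1/x(O(D, -19)) = 1/((47 - 54*(-10)*(-19))*(-1152 + (47 - 54*(-10)*(-19)))) = 1/((47 - 10260)*(-1152 + (47 - 10260))) = 1/(-10213*(-1152 - 10213)) = 1/(-10213*(-11365)) = 1/116070745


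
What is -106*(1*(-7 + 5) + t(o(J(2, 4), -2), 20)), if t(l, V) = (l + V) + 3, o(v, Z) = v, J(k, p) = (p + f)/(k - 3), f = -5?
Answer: -2332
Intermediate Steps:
J(k, p) = (-5 + p)/(-3 + k) (J(k, p) = (p - 5)/(k - 3) = (-5 + p)/(-3 + k))
t(l, V) = 3 + V + l (t(l, V) = (V + l) + 3 = 3 + V + l)
-106*(1*(-7 + 5) + t(o(J(2, 4), -2), 20)) = -106*(1*(-7 + 5) + (3 + 20 + (-5 + 4)/(-3 + 2))) = -106*(1*(-2) + (3 + 20 - 1/(-1))) = -106*(-2 + (3 + 20 - 1*(-1))) = -106*(-2 + (3 + 20 + 1)) = -106*(-2 + 24) = -106*22 = -2332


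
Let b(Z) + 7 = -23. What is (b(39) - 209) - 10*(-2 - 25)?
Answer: 31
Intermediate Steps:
b(Z) = -30 (b(Z) = -7 - 23 = -30)
(b(39) - 209) - 10*(-2 - 25) = (-30 - 209) - 10*(-2 - 25) = -239 - 10*(-27) = -239 + 270 = 31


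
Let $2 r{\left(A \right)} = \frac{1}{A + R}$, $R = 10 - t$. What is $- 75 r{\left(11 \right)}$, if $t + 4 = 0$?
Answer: $- \frac{3}{2} \approx -1.5$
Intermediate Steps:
$t = -4$ ($t = -4 + 0 = -4$)
$R = 14$ ($R = 10 - -4 = 10 + 4 = 14$)
$r{\left(A \right)} = \frac{1}{2 \left(14 + A\right)}$ ($r{\left(A \right)} = \frac{1}{2 \left(A + 14\right)} = \frac{1}{2 \left(14 + A\right)}$)
$- 75 r{\left(11 \right)} = - 75 \frac{1}{2 \left(14 + 11\right)} = - 75 \frac{1}{2 \cdot 25} = - 75 \cdot \frac{1}{2} \cdot \frac{1}{25} = \left(-75\right) \frac{1}{50} = - \frac{3}{2}$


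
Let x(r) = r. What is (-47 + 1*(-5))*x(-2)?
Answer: 104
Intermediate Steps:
(-47 + 1*(-5))*x(-2) = (-47 + 1*(-5))*(-2) = (-47 - 5)*(-2) = -52*(-2) = 104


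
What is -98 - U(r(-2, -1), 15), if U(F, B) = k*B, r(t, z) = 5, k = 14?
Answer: -308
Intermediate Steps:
U(F, B) = 14*B
-98 - U(r(-2, -1), 15) = -98 - 14*15 = -98 - 1*210 = -98 - 210 = -308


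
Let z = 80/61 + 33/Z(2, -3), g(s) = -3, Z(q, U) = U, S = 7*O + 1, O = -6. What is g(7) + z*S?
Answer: 24048/61 ≈ 394.23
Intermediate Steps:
S = -41 (S = 7*(-6) + 1 = -42 + 1 = -41)
z = -591/61 (z = 80/61 + 33/(-3) = 80*(1/61) + 33*(-⅓) = 80/61 - 11 = -591/61 ≈ -9.6885)
g(7) + z*S = -3 - 591/61*(-41) = -3 + 24231/61 = 24048/61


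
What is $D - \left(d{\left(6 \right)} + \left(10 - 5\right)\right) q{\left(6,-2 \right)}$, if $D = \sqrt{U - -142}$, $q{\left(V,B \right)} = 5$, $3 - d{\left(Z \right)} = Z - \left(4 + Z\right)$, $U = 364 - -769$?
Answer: $-60 + 5 \sqrt{51} \approx -24.293$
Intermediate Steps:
$U = 1133$ ($U = 364 + 769 = 1133$)
$d{\left(Z \right)} = 7$ ($d{\left(Z \right)} = 3 - \left(Z - \left(4 + Z\right)\right) = 3 - -4 = 3 + 4 = 7$)
$D = 5 \sqrt{51}$ ($D = \sqrt{1133 - -142} = \sqrt{1133 + \left(-620 + 762\right)} = \sqrt{1133 + 142} = \sqrt{1275} = 5 \sqrt{51} \approx 35.707$)
$D - \left(d{\left(6 \right)} + \left(10 - 5\right)\right) q{\left(6,-2 \right)} = 5 \sqrt{51} - \left(7 + \left(10 - 5\right)\right) 5 = 5 \sqrt{51} - \left(7 + 5\right) 5 = 5 \sqrt{51} - 12 \cdot 5 = 5 \sqrt{51} - 60 = -60 + 5 \sqrt{51}$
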